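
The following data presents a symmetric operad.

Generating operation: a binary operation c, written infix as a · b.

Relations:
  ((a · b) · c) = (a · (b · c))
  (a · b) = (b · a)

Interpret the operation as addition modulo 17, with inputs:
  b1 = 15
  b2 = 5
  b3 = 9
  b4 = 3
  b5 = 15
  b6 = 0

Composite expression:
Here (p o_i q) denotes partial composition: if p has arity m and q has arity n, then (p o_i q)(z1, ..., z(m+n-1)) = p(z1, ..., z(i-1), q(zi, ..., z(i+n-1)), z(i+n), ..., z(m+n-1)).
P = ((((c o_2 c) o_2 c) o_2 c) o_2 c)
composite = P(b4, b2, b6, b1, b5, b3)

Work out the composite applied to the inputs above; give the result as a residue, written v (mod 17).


13 (mod 17)

(b2 · b6) = 5
((b2 · b6) · b1) = 3
(((b2 · b6) · b1) · b5) = 1
((((b2 · b6) · b1) · b5) · b3) = 10
(b4 · ((((b2 · b6) · b1) · b5) · b3)) = 13


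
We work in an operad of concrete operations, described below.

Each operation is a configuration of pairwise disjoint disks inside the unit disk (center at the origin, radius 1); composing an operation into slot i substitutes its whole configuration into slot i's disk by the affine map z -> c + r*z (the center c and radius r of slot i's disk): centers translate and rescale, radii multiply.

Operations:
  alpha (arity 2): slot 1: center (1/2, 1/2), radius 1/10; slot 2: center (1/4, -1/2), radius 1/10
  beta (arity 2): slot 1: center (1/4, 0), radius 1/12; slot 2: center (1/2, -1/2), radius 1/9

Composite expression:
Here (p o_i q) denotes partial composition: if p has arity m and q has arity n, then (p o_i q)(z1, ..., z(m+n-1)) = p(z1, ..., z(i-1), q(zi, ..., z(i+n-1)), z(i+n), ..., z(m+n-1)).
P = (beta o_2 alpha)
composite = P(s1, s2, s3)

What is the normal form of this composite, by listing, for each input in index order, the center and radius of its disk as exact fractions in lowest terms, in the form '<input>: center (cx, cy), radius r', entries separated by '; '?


s1: center (1/4, 0), radius 1/12; s2: center (5/9, -4/9), radius 1/90; s3: center (19/36, -5/9), radius 1/90

Nesting under beta composes maps z -> c + r*z down each s-path.
input s1: composing its 1 substitution step yields center (1/4, 0), radius 1/12
input s2: composing its 2 substitution steps yields center (5/9, -4/9), radius 1/90
input s3: composing its 2 substitution steps yields center (19/36, -5/9), radius 1/90


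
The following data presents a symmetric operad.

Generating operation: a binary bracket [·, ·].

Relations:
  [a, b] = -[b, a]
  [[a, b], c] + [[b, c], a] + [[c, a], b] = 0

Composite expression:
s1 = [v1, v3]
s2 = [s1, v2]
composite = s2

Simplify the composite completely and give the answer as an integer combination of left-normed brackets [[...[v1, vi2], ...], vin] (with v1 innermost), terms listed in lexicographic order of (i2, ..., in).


Skip Jacobi rewriting: expand, keep v1-initial words, read off terms.
Composite bracket: [[v1, v3], v2]
Expanding via [a, b] = ab - ba: 4 signed words (2^2 = 4).
Keep just the words that open with v1:
  v1v3v2 appears with sign +1, giving the term +[[v1, v3], v2]

[[v1, v3], v2]


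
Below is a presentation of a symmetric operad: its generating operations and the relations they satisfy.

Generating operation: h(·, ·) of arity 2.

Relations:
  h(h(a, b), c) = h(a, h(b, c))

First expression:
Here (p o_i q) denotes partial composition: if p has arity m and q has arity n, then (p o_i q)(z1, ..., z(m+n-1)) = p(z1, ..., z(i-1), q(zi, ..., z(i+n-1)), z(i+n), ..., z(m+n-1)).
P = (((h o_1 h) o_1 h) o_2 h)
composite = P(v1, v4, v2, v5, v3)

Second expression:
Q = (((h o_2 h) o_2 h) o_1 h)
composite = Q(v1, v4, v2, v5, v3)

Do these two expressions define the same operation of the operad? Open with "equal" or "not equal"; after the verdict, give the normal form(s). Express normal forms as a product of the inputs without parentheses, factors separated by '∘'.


The first composite normalizes to v1 ∘ v4 ∘ v2 ∘ v5 ∘ v3
The second composite normalizes to v1 ∘ v4 ∘ v2 ∘ v5 ∘ v3
The normal forms match — equal.

equal; the common form is v1 ∘ v4 ∘ v2 ∘ v5 ∘ v3


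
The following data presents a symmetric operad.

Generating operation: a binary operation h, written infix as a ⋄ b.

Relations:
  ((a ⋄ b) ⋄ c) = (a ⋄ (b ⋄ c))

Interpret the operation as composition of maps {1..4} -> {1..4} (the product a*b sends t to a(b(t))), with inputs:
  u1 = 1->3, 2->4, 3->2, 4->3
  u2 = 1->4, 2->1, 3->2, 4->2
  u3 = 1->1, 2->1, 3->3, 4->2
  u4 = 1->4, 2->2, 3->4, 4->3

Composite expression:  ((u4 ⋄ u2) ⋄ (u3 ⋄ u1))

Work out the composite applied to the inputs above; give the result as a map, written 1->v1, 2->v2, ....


(u4 ⋄ u2) = 1->3, 2->4, 3->2, 4->2
(u3 ⋄ u1) = 1->3, 2->2, 3->1, 4->3
((u4 ⋄ u2) ⋄ (u3 ⋄ u1)) = 1->2, 2->4, 3->3, 4->2

1->2, 2->4, 3->3, 4->2


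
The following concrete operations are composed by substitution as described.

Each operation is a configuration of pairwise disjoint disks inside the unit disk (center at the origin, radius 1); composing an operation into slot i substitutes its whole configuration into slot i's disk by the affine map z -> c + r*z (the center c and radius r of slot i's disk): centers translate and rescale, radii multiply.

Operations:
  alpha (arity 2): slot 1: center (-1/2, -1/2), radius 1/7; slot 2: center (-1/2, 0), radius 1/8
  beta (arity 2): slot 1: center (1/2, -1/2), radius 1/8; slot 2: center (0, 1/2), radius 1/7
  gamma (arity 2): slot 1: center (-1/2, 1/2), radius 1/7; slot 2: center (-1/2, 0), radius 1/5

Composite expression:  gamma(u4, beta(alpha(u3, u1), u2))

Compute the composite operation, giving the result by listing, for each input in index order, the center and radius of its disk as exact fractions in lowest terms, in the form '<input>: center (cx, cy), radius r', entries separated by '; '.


u1: center (-33/80, -1/10), radius 1/320; u2: center (-1/2, 1/10), radius 1/35; u3: center (-33/80, -9/80), radius 1/280; u4: center (-1/2, 1/2), radius 1/7

Follow each u-input down from gamma: c' goes to c + r*c', radius to r*r'.
tracing u4 down its 1-map path: center (-1/2, 1/2), radius 1/7
tracing u3 down its 3-map path: center (-33/80, -9/80), radius 1/280
tracing u1 down its 3-map path: center (-33/80, -1/10), radius 1/320
tracing u2 down its 2-map path: center (-1/2, 1/10), radius 1/35


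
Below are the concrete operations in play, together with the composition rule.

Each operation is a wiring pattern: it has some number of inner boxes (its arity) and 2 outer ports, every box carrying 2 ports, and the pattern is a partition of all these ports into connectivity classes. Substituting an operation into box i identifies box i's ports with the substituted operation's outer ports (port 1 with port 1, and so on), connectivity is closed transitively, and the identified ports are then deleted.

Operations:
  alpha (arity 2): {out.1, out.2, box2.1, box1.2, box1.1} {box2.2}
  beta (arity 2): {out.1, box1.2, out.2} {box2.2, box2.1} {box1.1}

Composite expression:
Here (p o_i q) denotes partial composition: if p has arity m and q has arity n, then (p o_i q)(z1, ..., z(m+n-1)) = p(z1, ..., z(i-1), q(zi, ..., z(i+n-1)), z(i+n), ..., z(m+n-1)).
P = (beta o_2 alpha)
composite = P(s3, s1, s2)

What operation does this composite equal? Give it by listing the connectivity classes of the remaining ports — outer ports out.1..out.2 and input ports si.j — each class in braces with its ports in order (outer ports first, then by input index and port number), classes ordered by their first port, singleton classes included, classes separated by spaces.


{out.1, out.2, s3.2} {s1.1, s1.2, s2.1} {s2.2} {s3.1}

Reachability decides: close wires over beta-identified ports.
composing alpha on (s1, s2), with out.j its own outer ports: {out.1, out.2, s1.1, s1.2, s2.1} {s2.2}
composing beta on (s3, s1, s2), with out.j its own outer ports: {out.1, out.2, s3.2} {s1.1, s1.2, s2.1} {s2.2} {s3.1}


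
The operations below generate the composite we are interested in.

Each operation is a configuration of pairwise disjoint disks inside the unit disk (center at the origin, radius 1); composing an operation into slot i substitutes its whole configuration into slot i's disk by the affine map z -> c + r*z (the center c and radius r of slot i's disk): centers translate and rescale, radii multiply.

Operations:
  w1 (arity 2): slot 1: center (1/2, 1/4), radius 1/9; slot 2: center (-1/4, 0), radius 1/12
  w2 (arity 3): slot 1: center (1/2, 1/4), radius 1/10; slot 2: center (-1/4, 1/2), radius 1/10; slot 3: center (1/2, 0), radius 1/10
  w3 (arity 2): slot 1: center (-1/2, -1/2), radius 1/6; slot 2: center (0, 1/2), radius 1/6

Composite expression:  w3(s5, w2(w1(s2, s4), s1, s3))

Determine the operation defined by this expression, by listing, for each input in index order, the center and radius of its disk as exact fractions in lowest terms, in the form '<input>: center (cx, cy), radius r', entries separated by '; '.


Each s-disk chains the slot maps above it in w3; radii multiply.
s5: after 1 affine step, its disk has center (-1/2, -1/2), radius 1/6
s2: after 3 affine steps, its disk has center (11/120, 131/240), radius 1/540
s4: after 3 affine steps, its disk has center (19/240, 13/24), radius 1/720
s1: after 2 affine steps, its disk has center (-1/24, 7/12), radius 1/60
s3: after 2 affine steps, its disk has center (1/12, 1/2), radius 1/60

s1: center (-1/24, 7/12), radius 1/60; s2: center (11/120, 131/240), radius 1/540; s3: center (1/12, 1/2), radius 1/60; s4: center (19/240, 13/24), radius 1/720; s5: center (-1/2, -1/2), radius 1/6


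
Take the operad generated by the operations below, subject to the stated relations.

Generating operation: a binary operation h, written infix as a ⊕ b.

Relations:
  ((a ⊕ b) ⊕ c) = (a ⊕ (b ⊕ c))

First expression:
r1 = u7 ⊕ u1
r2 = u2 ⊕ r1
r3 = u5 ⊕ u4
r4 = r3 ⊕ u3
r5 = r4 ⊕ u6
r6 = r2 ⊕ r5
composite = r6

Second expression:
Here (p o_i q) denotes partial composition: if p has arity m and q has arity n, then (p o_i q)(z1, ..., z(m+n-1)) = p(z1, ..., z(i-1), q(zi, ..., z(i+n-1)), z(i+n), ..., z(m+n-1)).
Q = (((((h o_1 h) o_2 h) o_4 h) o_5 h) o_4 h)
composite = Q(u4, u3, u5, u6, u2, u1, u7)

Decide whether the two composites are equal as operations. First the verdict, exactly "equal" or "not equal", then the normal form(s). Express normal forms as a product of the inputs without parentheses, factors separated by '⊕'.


not equal: they reduce to u2 ⊕ u7 ⊕ u1 ⊕ u5 ⊕ u4 ⊕ u3 ⊕ u6 and u4 ⊕ u3 ⊕ u5 ⊕ u6 ⊕ u2 ⊕ u1 ⊕ u7

The first expression reduces to u2 ⊕ u7 ⊕ u1 ⊕ u5 ⊕ u4 ⊕ u3 ⊕ u6
The second expression reduces to u4 ⊕ u3 ⊕ u5 ⊕ u6 ⊕ u2 ⊕ u1 ⊕ u7
The forms do not match — not equal.


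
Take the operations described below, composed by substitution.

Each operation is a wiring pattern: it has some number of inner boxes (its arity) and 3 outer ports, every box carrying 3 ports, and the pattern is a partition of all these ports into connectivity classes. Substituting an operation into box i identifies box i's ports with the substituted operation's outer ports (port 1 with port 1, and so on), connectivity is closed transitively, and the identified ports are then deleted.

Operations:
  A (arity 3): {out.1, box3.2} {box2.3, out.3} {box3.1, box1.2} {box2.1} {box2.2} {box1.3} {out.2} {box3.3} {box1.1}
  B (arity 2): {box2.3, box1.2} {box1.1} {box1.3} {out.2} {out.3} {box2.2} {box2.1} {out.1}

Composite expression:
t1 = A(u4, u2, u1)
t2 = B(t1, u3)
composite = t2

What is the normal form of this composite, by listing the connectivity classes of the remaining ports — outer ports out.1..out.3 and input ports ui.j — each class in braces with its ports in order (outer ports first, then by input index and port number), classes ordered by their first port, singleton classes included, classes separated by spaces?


{out.1} {out.2} {out.3} {u1.1, u4.2} {u1.2} {u1.3} {u2.1} {u2.2} {u2.3} {u3.1} {u3.2} {u3.3} {u4.1} {u4.3}

Reachability decides: close wires over B-identified ports.
after A, the pattern on (u4, u2, u1) reads {out.1, u1.2} {out.2} {out.3, u2.3} {u1.1, u4.2} {u1.3} {u2.1} {u2.2} {u4.1} {u4.3} (out.j = its outer ports)
after B, the pattern on (u4, u2, u1, u3) reads {out.1} {out.2} {out.3} {u1.1, u4.2} {u1.2} {u1.3} {u2.1} {u2.2} {u2.3} {u3.1} {u3.2} {u3.3} {u4.1} {u4.3} (out.j = its outer ports)


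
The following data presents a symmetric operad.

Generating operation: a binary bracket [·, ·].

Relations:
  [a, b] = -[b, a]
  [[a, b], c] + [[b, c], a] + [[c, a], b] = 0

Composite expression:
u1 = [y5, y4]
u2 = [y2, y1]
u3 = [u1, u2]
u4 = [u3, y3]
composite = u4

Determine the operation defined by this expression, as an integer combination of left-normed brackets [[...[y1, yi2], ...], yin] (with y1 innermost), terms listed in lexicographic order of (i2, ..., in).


-[[[[y1, y2], y4], y5], y3] + [[[[y1, y2], y5], y4], y3]

Expand each bracket as ab - ba; the y1-initial words give the coefficients.
Composite bracket: [[[y5, y4], [y2, y1]], y3]
Expanding via [a, b] = ab - ba: 16 signed words (2^4 = 16).
Words beginning with y1 determine it all:
  word y1y2y4y5y3 has sign -1, contributing -[[[[y1, y2], y4], y5], y3]
  word y1y2y5y4y3 has sign +1, contributing +[[[[y1, y2], y5], y4], y3]


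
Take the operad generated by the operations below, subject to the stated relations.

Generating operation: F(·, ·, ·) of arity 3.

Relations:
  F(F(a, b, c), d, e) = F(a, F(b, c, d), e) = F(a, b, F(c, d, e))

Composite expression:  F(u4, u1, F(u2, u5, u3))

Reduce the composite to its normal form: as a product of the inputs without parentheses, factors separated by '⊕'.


u4 ⊕ u1 ⊕ u2 ⊕ u5 ⊕ u3

Associativity of F dissolves the nesting; only the u-input order survives.
F(u2, u5, u3) spells out as u2 ⊕ u5 ⊕ u3
F(u4, u1, F(u2, u5, u3)) spells out as u4 ⊕ u1 ⊕ u2 ⊕ u5 ⊕ u3


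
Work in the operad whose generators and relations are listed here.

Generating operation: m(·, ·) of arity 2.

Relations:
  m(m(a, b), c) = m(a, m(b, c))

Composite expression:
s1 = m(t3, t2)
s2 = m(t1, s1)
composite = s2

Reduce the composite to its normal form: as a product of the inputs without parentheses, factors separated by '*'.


t1 * t3 * t2

The m-tree's shape is irrelevant; the t-reading-order decides.
m(t3, t2) collapses to t3 * t2
m(t1, m(t3, t2)) collapses to t1 * t3 * t2


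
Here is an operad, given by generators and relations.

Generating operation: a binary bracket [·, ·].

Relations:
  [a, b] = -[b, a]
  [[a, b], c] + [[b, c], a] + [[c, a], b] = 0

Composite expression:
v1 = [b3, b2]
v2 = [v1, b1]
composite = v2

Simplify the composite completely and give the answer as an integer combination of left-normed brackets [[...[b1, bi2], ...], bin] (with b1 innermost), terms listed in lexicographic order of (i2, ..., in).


[[b1, b2], b3] - [[b1, b3], b2]

Skip Jacobi rewriting: expand, keep b1-initial words, read off terms.
Composite bracket: [[b3, b2], b1]
The bracket unfolds into 4 signed words via [a, b] = ab - ba (2^2 = 4).
Words beginning with b1 determine it all:
  word b1b2b3 has sign +1, contributing +[[b1, b2], b3]
  word b1b3b2 has sign -1, contributing -[[b1, b3], b2]


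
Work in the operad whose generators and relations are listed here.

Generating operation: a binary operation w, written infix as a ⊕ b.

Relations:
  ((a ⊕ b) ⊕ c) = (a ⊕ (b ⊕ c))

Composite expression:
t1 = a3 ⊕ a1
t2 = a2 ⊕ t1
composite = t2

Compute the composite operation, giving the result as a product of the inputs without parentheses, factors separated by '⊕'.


The w-tree's shape is irrelevant; the a-reading-order decides.
(a3 ⊕ a1) unparenthesizes to a3 ⊕ a1
(a2 ⊕ (a3 ⊕ a1)) unparenthesizes to a2 ⊕ a3 ⊕ a1

a2 ⊕ a3 ⊕ a1


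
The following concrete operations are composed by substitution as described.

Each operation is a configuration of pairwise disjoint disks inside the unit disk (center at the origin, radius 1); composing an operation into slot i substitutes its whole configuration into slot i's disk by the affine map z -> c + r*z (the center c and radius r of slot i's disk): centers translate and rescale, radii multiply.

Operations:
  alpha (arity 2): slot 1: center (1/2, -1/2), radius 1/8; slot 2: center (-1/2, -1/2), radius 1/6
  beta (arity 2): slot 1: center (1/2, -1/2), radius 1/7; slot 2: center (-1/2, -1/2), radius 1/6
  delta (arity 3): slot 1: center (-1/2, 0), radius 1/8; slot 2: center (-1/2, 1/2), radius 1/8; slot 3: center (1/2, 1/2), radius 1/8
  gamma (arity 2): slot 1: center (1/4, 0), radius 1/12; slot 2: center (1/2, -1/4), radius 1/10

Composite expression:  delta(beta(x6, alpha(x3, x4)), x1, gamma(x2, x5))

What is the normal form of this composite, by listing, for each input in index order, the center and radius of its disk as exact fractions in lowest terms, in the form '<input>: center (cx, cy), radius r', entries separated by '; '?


x1: center (-1/2, 1/2), radius 1/8; x2: center (17/32, 1/2), radius 1/96; x3: center (-53/96, -7/96), radius 1/384; x4: center (-55/96, -7/96), radius 1/288; x5: center (9/16, 15/32), radius 1/80; x6: center (-7/16, -1/16), radius 1/56

Each x-disk chains the slot maps above it in delta; radii multiply.
input x6: applying the 2 nested substitutions gives center (-7/16, -1/16), radius 1/56
input x3: applying the 3 nested substitutions gives center (-53/96, -7/96), radius 1/384
input x4: applying the 3 nested substitutions gives center (-55/96, -7/96), radius 1/288
input x1: applying the 1 nested substitution gives center (-1/2, 1/2), radius 1/8
input x2: applying the 2 nested substitutions gives center (17/32, 1/2), radius 1/96
input x5: applying the 2 nested substitutions gives center (9/16, 15/32), radius 1/80


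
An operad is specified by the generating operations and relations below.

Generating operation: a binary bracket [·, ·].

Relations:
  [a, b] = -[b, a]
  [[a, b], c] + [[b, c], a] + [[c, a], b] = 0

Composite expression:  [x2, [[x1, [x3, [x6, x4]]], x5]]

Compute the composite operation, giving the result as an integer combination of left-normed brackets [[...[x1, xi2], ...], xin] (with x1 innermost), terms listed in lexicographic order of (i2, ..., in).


A multilinear Lie element is pinned by x1-initial words (x1 innermost).
Composite bracket: [x2, [[x1, [x3, [x6, x4]]], x5]]
Under [a, b] = ab - ba we get 32 signed associative words (2^5 = 32).
Coefficients come from the x1-initial words:
  sign of x1x3x4x6x5x2 is +1, so it contributes +[[[[[x1, x3], x4], x6], x5], x2]
  sign of x1x3x6x4x5x2 is -1, so it contributes -[[[[[x1, x3], x6], x4], x5], x2]
  sign of x1x4x6x3x5x2 is -1, so it contributes -[[[[[x1, x4], x6], x3], x5], x2]
  sign of x1x6x4x3x5x2 is +1, so it contributes +[[[[[x1, x6], x4], x3], x5], x2]

[[[[[x1, x3], x4], x6], x5], x2] - [[[[[x1, x3], x6], x4], x5], x2] - [[[[[x1, x4], x6], x3], x5], x2] + [[[[[x1, x6], x4], x3], x5], x2]


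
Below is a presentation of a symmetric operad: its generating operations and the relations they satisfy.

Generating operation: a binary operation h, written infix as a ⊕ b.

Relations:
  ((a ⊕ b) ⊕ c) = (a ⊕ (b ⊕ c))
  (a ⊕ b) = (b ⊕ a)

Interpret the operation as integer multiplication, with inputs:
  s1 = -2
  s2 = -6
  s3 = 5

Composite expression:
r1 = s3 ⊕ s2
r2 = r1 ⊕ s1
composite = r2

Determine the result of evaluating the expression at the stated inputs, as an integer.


60

(s3 ⊕ s2) = -30
((s3 ⊕ s2) ⊕ s1) = 60


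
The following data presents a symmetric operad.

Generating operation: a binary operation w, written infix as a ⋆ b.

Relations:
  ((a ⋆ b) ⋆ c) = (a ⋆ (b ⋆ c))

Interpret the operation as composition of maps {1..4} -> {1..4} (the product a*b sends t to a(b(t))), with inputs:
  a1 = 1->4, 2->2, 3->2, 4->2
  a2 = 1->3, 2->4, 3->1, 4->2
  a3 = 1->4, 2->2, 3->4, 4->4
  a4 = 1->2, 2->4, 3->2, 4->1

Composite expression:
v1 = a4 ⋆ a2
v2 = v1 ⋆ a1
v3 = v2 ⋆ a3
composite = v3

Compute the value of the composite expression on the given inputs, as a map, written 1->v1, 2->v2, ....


(a4 ⋆ a2) = 1->2, 2->1, 3->2, 4->4
((a4 ⋆ a2) ⋆ a1) = 1->4, 2->1, 3->1, 4->1
(((a4 ⋆ a2) ⋆ a1) ⋆ a3) = 1->1, 2->1, 3->1, 4->1

1->1, 2->1, 3->1, 4->1


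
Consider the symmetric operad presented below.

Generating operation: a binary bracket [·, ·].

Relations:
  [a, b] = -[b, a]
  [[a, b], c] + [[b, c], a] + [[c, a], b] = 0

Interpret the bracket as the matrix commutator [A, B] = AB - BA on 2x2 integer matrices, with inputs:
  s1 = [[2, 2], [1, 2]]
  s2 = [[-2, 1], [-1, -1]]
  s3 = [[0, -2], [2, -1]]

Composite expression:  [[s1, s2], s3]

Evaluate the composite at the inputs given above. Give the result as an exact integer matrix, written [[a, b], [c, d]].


[[2, 10], [11, -2]]

[s1, s2] = [[-3, 2], [-1, 3]]
[[s1, s2], s3] = [[2, 10], [11, -2]]


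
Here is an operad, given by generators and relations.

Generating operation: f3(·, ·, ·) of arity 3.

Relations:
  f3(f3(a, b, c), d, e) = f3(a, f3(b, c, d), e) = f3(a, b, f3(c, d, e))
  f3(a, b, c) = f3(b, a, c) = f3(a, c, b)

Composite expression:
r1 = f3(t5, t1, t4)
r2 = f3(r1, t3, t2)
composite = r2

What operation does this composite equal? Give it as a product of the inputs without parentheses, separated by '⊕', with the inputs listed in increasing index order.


Reordering under f3 is free, so list the t-inputs canonically.
f3(t5, t1, t4) reduces to t5 ⊕ t1 ⊕ t4
f3(f3(t5, t1, t4), t3, t2) reduces to t5 ⊕ t1 ⊕ t4 ⊕ t3 ⊕ t2
rearranged into index order: t1 ⊕ t2 ⊕ t3 ⊕ t4 ⊕ t5

t1 ⊕ t2 ⊕ t3 ⊕ t4 ⊕ t5


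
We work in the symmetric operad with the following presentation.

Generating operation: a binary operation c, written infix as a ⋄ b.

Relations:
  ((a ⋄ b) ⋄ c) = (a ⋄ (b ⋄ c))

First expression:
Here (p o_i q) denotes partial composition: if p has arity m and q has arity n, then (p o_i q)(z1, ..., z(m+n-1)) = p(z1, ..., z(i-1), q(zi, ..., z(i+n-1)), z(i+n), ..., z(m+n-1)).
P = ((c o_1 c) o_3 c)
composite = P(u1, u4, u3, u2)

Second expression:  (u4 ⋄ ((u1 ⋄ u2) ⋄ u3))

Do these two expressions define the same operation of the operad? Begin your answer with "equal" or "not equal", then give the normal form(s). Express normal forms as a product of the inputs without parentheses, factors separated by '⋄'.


not equal; the first gives u1 ⋄ u4 ⋄ u3 ⋄ u2 and the second u4 ⋄ u1 ⋄ u2 ⋄ u3

Reducing the first expression gives u1 ⋄ u4 ⋄ u3 ⋄ u2
Reducing the second expression gives u4 ⋄ u1 ⋄ u2 ⋄ u3
They disagree, so not equal.


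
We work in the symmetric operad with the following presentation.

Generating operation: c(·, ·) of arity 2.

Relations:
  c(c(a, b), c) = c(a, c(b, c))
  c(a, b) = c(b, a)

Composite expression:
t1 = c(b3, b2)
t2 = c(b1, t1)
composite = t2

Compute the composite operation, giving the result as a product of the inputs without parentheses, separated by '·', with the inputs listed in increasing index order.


Key point: c commutes, so take the b-inputs in any fixed order.
c(b3, b2) spells out as b3 · b2
c(b1, c(b3, b2)) spells out as b1 · b3 · b2
putting the inputs in ascending order: b1 · b2 · b3

b1 · b2 · b3


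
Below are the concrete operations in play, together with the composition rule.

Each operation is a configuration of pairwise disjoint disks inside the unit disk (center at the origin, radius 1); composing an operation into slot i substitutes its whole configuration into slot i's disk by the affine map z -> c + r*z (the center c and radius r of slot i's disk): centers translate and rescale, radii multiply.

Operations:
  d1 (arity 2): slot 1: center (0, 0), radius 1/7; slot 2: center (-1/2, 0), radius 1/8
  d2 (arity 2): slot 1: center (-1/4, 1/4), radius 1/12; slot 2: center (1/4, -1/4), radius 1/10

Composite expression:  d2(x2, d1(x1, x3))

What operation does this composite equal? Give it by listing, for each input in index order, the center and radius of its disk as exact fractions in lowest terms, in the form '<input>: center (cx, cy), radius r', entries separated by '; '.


Below d2, radii multiply path by path; the x-disk centers shift.
x2: after 1 affine step, its disk has center (-1/4, 1/4), radius 1/12
x1: after 2 affine steps, its disk has center (1/4, -1/4), radius 1/70
x3: after 2 affine steps, its disk has center (1/5, -1/4), radius 1/80

x1: center (1/4, -1/4), radius 1/70; x2: center (-1/4, 1/4), radius 1/12; x3: center (1/5, -1/4), radius 1/80


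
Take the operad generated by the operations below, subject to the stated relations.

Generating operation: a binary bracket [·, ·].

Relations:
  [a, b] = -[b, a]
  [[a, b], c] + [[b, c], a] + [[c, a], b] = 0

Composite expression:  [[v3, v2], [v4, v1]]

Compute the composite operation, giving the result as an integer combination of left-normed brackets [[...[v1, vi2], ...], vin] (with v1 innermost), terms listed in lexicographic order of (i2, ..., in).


-[[[v1, v4], v2], v3] + [[[v1, v4], v3], v2]


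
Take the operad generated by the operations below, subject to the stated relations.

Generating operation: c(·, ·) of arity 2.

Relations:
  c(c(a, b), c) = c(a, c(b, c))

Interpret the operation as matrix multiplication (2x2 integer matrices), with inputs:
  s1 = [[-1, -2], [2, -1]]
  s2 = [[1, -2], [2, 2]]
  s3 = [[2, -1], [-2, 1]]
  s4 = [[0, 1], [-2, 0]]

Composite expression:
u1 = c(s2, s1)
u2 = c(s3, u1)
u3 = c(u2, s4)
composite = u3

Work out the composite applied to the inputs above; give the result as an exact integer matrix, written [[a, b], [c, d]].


[[-12, -12], [12, 12]]

c(s2, s1) = [[-5, 0], [2, -6]]
c(s3, c(s2, s1)) = [[-12, 6], [12, -6]]
c(c(s3, c(s2, s1)), s4) = [[-12, -12], [12, 12]]


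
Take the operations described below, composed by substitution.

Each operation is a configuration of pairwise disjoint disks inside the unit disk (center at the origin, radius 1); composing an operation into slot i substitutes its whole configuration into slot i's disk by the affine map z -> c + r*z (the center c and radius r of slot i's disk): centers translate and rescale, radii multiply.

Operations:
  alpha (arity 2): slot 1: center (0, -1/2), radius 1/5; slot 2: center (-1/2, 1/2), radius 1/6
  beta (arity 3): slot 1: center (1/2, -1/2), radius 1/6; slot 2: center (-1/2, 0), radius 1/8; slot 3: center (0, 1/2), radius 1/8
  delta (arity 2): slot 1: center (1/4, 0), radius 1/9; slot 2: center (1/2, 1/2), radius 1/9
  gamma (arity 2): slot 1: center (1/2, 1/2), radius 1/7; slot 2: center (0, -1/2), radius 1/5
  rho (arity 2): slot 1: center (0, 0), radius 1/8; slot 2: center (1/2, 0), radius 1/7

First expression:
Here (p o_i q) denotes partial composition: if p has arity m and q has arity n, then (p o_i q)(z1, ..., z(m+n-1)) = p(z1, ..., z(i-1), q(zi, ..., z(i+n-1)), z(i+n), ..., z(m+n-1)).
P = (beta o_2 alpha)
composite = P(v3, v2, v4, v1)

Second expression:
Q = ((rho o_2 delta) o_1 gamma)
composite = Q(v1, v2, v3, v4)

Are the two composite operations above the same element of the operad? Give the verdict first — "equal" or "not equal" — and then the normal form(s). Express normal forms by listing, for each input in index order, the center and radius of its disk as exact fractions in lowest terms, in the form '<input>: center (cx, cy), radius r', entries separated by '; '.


The first composite normalizes to v1: center (0, 1/2), radius 1/8; v2: center (-1/2, -1/16), radius 1/40; v3: center (1/2, -1/2), radius 1/6; v4: center (-9/16, 1/16), radius 1/48
The second composite normalizes to v1: center (1/16, 1/16), radius 1/56; v2: center (0, -1/16), radius 1/40; v3: center (15/28, 0), radius 1/63; v4: center (4/7, 1/14), radius 1/63
Distinct normal forms: not equal.

not equal — first v1: center (0, 1/2), radius 1/8; v2: center (-1/2, -1/16), radius 1/40; v3: center (1/2, -1/2), radius 1/6; v4: center (-9/16, 1/16), radius 1/48, second v1: center (1/16, 1/16), radius 1/56; v2: center (0, -1/16), radius 1/40; v3: center (15/28, 0), radius 1/63; v4: center (4/7, 1/14), radius 1/63


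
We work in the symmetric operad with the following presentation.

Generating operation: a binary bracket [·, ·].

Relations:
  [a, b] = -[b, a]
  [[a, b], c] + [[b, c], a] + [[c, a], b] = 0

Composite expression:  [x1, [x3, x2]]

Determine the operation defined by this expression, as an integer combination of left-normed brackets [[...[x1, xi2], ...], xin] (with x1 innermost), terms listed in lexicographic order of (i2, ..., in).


-[[x1, x2], x3] + [[x1, x3], x2]


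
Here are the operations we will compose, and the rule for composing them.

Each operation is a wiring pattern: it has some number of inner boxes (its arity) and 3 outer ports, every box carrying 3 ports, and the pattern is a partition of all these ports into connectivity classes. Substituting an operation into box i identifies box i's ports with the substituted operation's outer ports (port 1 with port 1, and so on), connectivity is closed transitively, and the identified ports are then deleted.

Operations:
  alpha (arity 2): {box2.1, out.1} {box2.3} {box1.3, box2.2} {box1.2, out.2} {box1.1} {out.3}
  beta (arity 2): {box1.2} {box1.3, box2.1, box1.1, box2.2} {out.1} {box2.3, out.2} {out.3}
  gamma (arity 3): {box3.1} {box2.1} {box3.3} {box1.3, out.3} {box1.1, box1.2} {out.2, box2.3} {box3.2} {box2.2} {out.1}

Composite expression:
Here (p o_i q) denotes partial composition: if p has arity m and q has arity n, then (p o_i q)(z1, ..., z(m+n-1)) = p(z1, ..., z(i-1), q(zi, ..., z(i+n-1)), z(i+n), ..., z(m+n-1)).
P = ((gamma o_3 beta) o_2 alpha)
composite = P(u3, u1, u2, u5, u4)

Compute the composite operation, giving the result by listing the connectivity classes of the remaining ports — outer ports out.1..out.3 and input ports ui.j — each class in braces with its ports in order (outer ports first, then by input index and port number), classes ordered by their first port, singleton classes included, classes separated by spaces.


Substituting into gamma glues patterns; closure does the rest.
stage alpha: inputs (u1, u2), connectivity {out.1, u2.1} {out.2, u1.2} {out.3} {u1.1} {u1.3, u2.2} {u2.3}, out.j its boundary
stage beta: inputs (u5, u4), connectivity {out.1} {out.2, u4.3} {out.3} {u4.1, u4.2, u5.1, u5.3} {u5.2}, out.j its boundary
stage gamma: inputs (u3, u1, u2, u5, u4), connectivity {out.1} {out.2} {out.3, u3.3} {u1.1} {u1.2} {u1.3, u2.2} {u2.1} {u2.3} {u3.1, u3.2} {u4.1, u4.2, u5.1, u5.3} {u4.3} {u5.2}, out.j its boundary

{out.1} {out.2} {out.3, u3.3} {u1.1} {u1.2} {u1.3, u2.2} {u2.1} {u2.3} {u3.1, u3.2} {u4.1, u4.2, u5.1, u5.3} {u4.3} {u5.2}


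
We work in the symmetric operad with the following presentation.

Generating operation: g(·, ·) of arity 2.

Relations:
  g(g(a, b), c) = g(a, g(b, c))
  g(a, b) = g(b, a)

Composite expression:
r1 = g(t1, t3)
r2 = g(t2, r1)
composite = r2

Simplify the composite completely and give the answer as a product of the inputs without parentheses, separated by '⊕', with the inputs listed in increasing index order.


With g associative and commutative, the t-input set is all that matters.
g(t1, t3) linearizes to t1 ⊕ t3
g(t2, g(t1, t3)) linearizes to t2 ⊕ t1 ⊕ t3
sorting the factors by input index: t1 ⊕ t2 ⊕ t3

t1 ⊕ t2 ⊕ t3


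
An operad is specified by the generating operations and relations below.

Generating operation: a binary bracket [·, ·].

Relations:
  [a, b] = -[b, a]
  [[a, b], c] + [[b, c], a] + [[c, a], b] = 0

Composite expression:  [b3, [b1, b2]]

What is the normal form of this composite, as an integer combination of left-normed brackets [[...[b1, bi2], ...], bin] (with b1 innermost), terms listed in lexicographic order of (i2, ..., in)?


-[[b1, b2], b3]

In the tensor algebra, words opening b1 carry the b1-anchored form.
Composite bracket: [b3, [b1, b2]]
Applying ab - ba throughout gives 4 signed words (2^2 = 4).
Words beginning with b1 determine it all:
  from b1b2b3, sign -1: term -[[b1, b2], b3]


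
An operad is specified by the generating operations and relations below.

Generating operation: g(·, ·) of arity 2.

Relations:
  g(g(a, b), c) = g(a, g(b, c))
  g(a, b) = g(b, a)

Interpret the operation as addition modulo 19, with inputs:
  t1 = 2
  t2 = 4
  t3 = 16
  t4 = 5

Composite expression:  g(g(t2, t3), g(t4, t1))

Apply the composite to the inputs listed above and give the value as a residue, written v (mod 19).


8 (mod 19)

g(t2, t3) = 1
g(t4, t1) = 7
g(g(t2, t3), g(t4, t1)) = 8


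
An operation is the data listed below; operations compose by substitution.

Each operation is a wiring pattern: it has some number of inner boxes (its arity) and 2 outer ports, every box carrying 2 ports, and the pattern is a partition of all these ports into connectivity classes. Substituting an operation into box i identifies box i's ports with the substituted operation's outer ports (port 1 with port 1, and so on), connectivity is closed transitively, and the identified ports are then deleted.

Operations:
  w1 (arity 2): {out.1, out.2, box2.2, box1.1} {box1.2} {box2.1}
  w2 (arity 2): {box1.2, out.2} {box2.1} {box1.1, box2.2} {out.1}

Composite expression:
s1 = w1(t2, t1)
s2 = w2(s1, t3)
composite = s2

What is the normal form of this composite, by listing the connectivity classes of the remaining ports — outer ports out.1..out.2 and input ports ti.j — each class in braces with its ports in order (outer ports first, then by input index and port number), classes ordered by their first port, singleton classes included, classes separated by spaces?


{out.1} {out.2, t1.2, t2.1, t3.2} {t1.1} {t2.2} {t3.1}

Reachability decides: close wires over w2-identified ports.
through w1, on inputs (t2, t1): {out.1, out.2, t1.2, t2.1} {t1.1} {t2.2} (out.j = stage outer ports)
through w2, on inputs (t2, t1, t3): {out.1} {out.2, t1.2, t2.1, t3.2} {t1.1} {t2.2} {t3.1} (out.j = stage outer ports)


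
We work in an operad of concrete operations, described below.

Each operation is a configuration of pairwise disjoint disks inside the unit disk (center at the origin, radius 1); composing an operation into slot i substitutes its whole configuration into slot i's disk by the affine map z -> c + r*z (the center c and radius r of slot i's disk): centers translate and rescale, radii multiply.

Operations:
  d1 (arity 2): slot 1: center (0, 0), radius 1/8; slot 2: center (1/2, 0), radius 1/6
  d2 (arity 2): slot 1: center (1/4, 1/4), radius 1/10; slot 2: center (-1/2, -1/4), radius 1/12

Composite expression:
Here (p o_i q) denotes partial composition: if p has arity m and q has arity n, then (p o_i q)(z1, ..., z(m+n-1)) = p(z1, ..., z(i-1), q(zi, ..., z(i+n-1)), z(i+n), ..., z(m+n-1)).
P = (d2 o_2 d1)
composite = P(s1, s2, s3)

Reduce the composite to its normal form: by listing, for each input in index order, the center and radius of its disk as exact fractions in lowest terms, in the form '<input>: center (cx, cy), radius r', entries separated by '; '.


s1: center (1/4, 1/4), radius 1/10; s2: center (-1/2, -1/4), radius 1/96; s3: center (-11/24, -1/4), radius 1/72

Each s-disk chains the slot maps above it in d2; radii multiply.
s1 passes through 1 substitution, ending at center (1/4, 1/4), radius 1/10
s2 passes through 2 substitutions, ending at center (-1/2, -1/4), radius 1/96
s3 passes through 2 substitutions, ending at center (-11/24, -1/4), radius 1/72


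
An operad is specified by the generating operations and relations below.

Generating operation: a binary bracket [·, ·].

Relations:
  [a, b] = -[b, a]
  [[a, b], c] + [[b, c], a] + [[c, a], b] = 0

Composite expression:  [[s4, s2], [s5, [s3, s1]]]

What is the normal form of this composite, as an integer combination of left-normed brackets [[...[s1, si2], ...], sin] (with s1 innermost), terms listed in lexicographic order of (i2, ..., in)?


A multilinear Lie element is pinned by s1-initial words (s1 innermost).
Composite bracket: [[s4, s2], [s5, [s3, s1]]]
Applying ab - ba throughout gives 16 signed words (2^4 = 16).
Coefficients come from the s1-initial words:
  s1s3s5s2s4 appears with sign +1, giving the term +[[[[s1, s3], s5], s2], s4]
  s1s3s5s4s2 appears with sign -1, giving the term -[[[[s1, s3], s5], s4], s2]

[[[[s1, s3], s5], s2], s4] - [[[[s1, s3], s5], s4], s2]


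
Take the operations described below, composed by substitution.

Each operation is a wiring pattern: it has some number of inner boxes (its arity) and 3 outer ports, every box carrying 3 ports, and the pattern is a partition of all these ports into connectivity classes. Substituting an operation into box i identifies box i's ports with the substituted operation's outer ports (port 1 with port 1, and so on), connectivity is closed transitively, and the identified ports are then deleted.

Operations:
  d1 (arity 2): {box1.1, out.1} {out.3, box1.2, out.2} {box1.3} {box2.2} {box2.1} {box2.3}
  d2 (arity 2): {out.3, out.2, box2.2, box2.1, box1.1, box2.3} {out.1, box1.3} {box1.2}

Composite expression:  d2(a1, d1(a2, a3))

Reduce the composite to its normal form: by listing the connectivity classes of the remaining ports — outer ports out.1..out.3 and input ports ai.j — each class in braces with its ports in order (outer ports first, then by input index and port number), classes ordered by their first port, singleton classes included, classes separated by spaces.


{out.1, a1.3} {out.2, out.3, a1.1, a2.1, a2.2} {a1.2} {a2.3} {a3.1} {a3.2} {a3.3}

After gluing at d2, chains via deleted ports link the a-ports.
stage d1: inputs (a2, a3), connectivity {out.1, a2.1} {out.2, out.3, a2.2} {a2.3} {a3.1} {a3.2} {a3.3}, out.j its boundary
stage d2: inputs (a1, a2, a3), connectivity {out.1, a1.3} {out.2, out.3, a1.1, a2.1, a2.2} {a1.2} {a2.3} {a3.1} {a3.2} {a3.3}, out.j its boundary


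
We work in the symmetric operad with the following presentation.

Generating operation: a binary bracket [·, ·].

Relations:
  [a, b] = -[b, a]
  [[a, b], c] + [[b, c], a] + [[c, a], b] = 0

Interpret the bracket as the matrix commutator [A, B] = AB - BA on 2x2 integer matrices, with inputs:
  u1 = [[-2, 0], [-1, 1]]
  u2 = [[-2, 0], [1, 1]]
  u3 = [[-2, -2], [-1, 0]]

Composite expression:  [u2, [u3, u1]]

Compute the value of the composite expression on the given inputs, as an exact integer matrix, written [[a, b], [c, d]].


[[6, 18], [7, -6]]

[u3, u1] = [[2, -6], [1, -2]]
[u2, [u3, u1]] = [[6, 18], [7, -6]]


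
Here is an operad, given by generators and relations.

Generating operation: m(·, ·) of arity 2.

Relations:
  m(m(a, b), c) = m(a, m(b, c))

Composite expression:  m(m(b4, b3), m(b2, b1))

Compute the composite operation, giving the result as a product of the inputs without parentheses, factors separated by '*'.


Under associativity of m, the answer is the b's in reading order.
m(b4, b3) reduces to b4 * b3
m(b2, b1) reduces to b2 * b1
m(m(b4, b3), m(b2, b1)) reduces to b4 * b3 * b2 * b1

b4 * b3 * b2 * b1


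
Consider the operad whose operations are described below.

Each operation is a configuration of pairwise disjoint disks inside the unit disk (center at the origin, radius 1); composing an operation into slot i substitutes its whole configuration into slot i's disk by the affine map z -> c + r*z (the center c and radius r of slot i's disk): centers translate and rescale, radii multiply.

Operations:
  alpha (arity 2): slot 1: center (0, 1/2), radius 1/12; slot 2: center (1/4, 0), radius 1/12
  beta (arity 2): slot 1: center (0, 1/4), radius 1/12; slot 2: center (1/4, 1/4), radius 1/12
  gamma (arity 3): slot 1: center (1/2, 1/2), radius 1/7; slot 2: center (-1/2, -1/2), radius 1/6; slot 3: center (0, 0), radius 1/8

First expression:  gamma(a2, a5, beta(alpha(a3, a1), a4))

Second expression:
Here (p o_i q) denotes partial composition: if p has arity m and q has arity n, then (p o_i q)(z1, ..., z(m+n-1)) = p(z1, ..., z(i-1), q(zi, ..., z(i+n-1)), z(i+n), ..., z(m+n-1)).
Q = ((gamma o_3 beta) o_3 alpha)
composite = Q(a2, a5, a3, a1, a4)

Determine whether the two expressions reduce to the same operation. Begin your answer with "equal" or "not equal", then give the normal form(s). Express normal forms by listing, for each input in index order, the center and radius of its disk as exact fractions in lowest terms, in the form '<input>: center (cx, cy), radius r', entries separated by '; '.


equal; both compose to a1: center (1/384, 1/32), radius 1/1152; a2: center (1/2, 1/2), radius 1/7; a3: center (0, 7/192), radius 1/1152; a4: center (1/32, 1/32), radius 1/96; a5: center (-1/2, -1/2), radius 1/6

Reducing the first expression gives a1: center (1/384, 1/32), radius 1/1152; a2: center (1/2, 1/2), radius 1/7; a3: center (0, 7/192), radius 1/1152; a4: center (1/32, 1/32), radius 1/96; a5: center (-1/2, -1/2), radius 1/6
Reducing the second expression gives a1: center (1/384, 1/32), radius 1/1152; a2: center (1/2, 1/2), radius 1/7; a3: center (0, 7/192), radius 1/1152; a4: center (1/32, 1/32), radius 1/96; a5: center (-1/2, -1/2), radius 1/6
Both agree, so they are equal.
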